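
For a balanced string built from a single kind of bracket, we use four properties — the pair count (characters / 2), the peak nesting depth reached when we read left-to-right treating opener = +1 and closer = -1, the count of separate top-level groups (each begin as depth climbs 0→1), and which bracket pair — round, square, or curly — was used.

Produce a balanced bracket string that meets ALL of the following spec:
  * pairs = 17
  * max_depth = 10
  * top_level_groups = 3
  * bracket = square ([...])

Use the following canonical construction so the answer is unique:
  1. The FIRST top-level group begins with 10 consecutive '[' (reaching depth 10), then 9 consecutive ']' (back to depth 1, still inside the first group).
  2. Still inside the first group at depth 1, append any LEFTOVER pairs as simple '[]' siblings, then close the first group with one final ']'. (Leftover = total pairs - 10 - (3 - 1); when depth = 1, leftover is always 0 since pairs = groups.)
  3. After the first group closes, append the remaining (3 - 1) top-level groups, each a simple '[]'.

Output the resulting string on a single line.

Answer: [[[[[[[[[[]]]]]]]]][][][][][]][][]

Derivation:
Spec: pairs=17 depth=10 groups=3
Leftover pairs = 17 - 10 - (3-1) = 5
First group: deep chain of depth 10 + 5 sibling pairs
Remaining 2 groups: simple '[]' each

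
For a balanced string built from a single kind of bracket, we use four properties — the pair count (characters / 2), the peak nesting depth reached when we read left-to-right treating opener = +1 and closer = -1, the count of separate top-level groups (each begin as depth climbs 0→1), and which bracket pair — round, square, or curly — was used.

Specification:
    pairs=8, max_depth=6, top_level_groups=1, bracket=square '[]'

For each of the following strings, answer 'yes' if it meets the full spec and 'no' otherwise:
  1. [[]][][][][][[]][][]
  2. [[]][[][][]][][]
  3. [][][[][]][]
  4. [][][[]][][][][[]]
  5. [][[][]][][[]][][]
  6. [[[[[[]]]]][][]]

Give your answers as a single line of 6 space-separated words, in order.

String 1 '[[]][][][][][[]][][]': depth seq [1 2 1 0 1 0 1 0 1 0 1 0 1 2 1 0 1 0 1 0]
  -> pairs=10 depth=2 groups=8 -> no
String 2 '[[]][[][][]][][]': depth seq [1 2 1 0 1 2 1 2 1 2 1 0 1 0 1 0]
  -> pairs=8 depth=2 groups=4 -> no
String 3 '[][][[][]][]': depth seq [1 0 1 0 1 2 1 2 1 0 1 0]
  -> pairs=6 depth=2 groups=4 -> no
String 4 '[][][[]][][][][[]]': depth seq [1 0 1 0 1 2 1 0 1 0 1 0 1 0 1 2 1 0]
  -> pairs=9 depth=2 groups=7 -> no
String 5 '[][[][]][][[]][][]': depth seq [1 0 1 2 1 2 1 0 1 0 1 2 1 0 1 0 1 0]
  -> pairs=9 depth=2 groups=6 -> no
String 6 '[[[[[[]]]]][][]]': depth seq [1 2 3 4 5 6 5 4 3 2 1 2 1 2 1 0]
  -> pairs=8 depth=6 groups=1 -> yes

Answer: no no no no no yes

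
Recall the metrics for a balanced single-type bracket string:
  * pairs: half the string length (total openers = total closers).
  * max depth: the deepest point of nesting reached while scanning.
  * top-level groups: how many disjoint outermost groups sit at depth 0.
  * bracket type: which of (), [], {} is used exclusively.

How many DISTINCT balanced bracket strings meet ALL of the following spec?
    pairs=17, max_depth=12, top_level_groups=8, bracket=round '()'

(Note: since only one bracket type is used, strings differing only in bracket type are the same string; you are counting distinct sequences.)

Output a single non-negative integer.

Answer: 0

Derivation:
Spec: pairs=17 depth=12 groups=8
Count(depth <= 12) = 961400
Count(depth <= 11) = 961400
Count(depth == 12) = 961400 - 961400 = 0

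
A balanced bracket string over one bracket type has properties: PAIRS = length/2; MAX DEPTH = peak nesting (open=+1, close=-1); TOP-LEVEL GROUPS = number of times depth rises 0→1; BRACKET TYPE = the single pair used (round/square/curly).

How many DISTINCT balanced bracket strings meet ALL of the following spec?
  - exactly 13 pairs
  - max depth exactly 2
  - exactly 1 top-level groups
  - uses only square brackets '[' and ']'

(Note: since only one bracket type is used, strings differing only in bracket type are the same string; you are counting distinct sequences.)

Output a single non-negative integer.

Spec: pairs=13 depth=2 groups=1
Count(depth <= 2) = 1
Count(depth <= 1) = 0
Count(depth == 2) = 1 - 0 = 1

Answer: 1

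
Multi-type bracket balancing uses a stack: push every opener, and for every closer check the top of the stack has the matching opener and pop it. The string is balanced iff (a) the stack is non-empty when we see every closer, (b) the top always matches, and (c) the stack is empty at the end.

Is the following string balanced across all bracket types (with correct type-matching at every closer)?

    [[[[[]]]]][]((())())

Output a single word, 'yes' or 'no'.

Answer: yes

Derivation:
pos 0: push '['; stack = [
pos 1: push '['; stack = [[
pos 2: push '['; stack = [[[
pos 3: push '['; stack = [[[[
pos 4: push '['; stack = [[[[[
pos 5: ']' matches '['; pop; stack = [[[[
pos 6: ']' matches '['; pop; stack = [[[
pos 7: ']' matches '['; pop; stack = [[
pos 8: ']' matches '['; pop; stack = [
pos 9: ']' matches '['; pop; stack = (empty)
pos 10: push '['; stack = [
pos 11: ']' matches '['; pop; stack = (empty)
pos 12: push '('; stack = (
pos 13: push '('; stack = ((
pos 14: push '('; stack = (((
pos 15: ')' matches '('; pop; stack = ((
pos 16: ')' matches '('; pop; stack = (
pos 17: push '('; stack = ((
pos 18: ')' matches '('; pop; stack = (
pos 19: ')' matches '('; pop; stack = (empty)
end: stack empty → VALID
Verdict: properly nested → yes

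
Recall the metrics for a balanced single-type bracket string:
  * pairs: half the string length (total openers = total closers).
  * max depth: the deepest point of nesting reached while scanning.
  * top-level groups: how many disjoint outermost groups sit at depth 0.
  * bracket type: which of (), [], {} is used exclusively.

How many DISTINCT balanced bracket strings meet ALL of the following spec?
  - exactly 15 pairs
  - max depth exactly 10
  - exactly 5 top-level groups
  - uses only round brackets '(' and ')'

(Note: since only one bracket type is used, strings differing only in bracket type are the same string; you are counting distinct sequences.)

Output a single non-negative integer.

Spec: pairs=15 depth=10 groups=5
Count(depth <= 10) = 653747
Count(depth <= 9) = 653642
Count(depth == 10) = 653747 - 653642 = 105

Answer: 105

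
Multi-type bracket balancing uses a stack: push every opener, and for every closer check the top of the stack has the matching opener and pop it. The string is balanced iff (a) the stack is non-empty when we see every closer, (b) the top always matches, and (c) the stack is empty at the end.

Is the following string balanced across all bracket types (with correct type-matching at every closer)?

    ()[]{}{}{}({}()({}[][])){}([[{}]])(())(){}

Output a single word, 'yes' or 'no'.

pos 0: push '('; stack = (
pos 1: ')' matches '('; pop; stack = (empty)
pos 2: push '['; stack = [
pos 3: ']' matches '['; pop; stack = (empty)
pos 4: push '{'; stack = {
pos 5: '}' matches '{'; pop; stack = (empty)
pos 6: push '{'; stack = {
pos 7: '}' matches '{'; pop; stack = (empty)
pos 8: push '{'; stack = {
pos 9: '}' matches '{'; pop; stack = (empty)
pos 10: push '('; stack = (
pos 11: push '{'; stack = ({
pos 12: '}' matches '{'; pop; stack = (
pos 13: push '('; stack = ((
pos 14: ')' matches '('; pop; stack = (
pos 15: push '('; stack = ((
pos 16: push '{'; stack = (({
pos 17: '}' matches '{'; pop; stack = ((
pos 18: push '['; stack = (([
pos 19: ']' matches '['; pop; stack = ((
pos 20: push '['; stack = (([
pos 21: ']' matches '['; pop; stack = ((
pos 22: ')' matches '('; pop; stack = (
pos 23: ')' matches '('; pop; stack = (empty)
pos 24: push '{'; stack = {
pos 25: '}' matches '{'; pop; stack = (empty)
pos 26: push '('; stack = (
pos 27: push '['; stack = ([
pos 28: push '['; stack = ([[
pos 29: push '{'; stack = ([[{
pos 30: '}' matches '{'; pop; stack = ([[
pos 31: ']' matches '['; pop; stack = ([
pos 32: ']' matches '['; pop; stack = (
pos 33: ')' matches '('; pop; stack = (empty)
pos 34: push '('; stack = (
pos 35: push '('; stack = ((
pos 36: ')' matches '('; pop; stack = (
pos 37: ')' matches '('; pop; stack = (empty)
pos 38: push '('; stack = (
pos 39: ')' matches '('; pop; stack = (empty)
pos 40: push '{'; stack = {
pos 41: '}' matches '{'; pop; stack = (empty)
end: stack empty → VALID
Verdict: properly nested → yes

Answer: yes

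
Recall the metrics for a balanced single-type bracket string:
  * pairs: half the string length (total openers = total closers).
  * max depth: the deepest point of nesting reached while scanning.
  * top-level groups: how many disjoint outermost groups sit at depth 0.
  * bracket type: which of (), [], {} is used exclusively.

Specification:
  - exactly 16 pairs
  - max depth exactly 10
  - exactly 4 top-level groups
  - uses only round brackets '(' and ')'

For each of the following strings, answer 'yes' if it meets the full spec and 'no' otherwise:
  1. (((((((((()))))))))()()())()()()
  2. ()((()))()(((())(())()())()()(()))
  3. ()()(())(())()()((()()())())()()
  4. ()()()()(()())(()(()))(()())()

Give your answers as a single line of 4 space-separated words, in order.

String 1 '(((((((((()))))))))()()())()()()': depth seq [1 2 3 4 5 6 7 8 9 10 9 8 7 6 5 4 3 2 1 2 1 2 1 2 1 0 1 0 1 0 1 0]
  -> pairs=16 depth=10 groups=4 -> yes
String 2 '()((()))()(((())(())()())()()(()))': depth seq [1 0 1 2 3 2 1 0 1 0 1 2 3 4 3 2 3 4 3 2 3 2 3 2 1 2 1 2 1 2 3 2 1 0]
  -> pairs=17 depth=4 groups=4 -> no
String 3 '()()(())(())()()((()()())())()()': depth seq [1 0 1 0 1 2 1 0 1 2 1 0 1 0 1 0 1 2 3 2 3 2 3 2 1 2 1 0 1 0 1 0]
  -> pairs=16 depth=3 groups=9 -> no
String 4 '()()()()(()())(()(()))(()())()': depth seq [1 0 1 0 1 0 1 0 1 2 1 2 1 0 1 2 1 2 3 2 1 0 1 2 1 2 1 0 1 0]
  -> pairs=15 depth=3 groups=8 -> no

Answer: yes no no no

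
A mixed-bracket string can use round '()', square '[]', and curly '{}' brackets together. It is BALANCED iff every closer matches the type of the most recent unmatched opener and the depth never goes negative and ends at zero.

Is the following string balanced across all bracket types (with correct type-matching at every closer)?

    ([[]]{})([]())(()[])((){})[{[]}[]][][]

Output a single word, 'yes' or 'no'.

pos 0: push '('; stack = (
pos 1: push '['; stack = ([
pos 2: push '['; stack = ([[
pos 3: ']' matches '['; pop; stack = ([
pos 4: ']' matches '['; pop; stack = (
pos 5: push '{'; stack = ({
pos 6: '}' matches '{'; pop; stack = (
pos 7: ')' matches '('; pop; stack = (empty)
pos 8: push '('; stack = (
pos 9: push '['; stack = ([
pos 10: ']' matches '['; pop; stack = (
pos 11: push '('; stack = ((
pos 12: ')' matches '('; pop; stack = (
pos 13: ')' matches '('; pop; stack = (empty)
pos 14: push '('; stack = (
pos 15: push '('; stack = ((
pos 16: ')' matches '('; pop; stack = (
pos 17: push '['; stack = ([
pos 18: ']' matches '['; pop; stack = (
pos 19: ')' matches '('; pop; stack = (empty)
pos 20: push '('; stack = (
pos 21: push '('; stack = ((
pos 22: ')' matches '('; pop; stack = (
pos 23: push '{'; stack = ({
pos 24: '}' matches '{'; pop; stack = (
pos 25: ')' matches '('; pop; stack = (empty)
pos 26: push '['; stack = [
pos 27: push '{'; stack = [{
pos 28: push '['; stack = [{[
pos 29: ']' matches '['; pop; stack = [{
pos 30: '}' matches '{'; pop; stack = [
pos 31: push '['; stack = [[
pos 32: ']' matches '['; pop; stack = [
pos 33: ']' matches '['; pop; stack = (empty)
pos 34: push '['; stack = [
pos 35: ']' matches '['; pop; stack = (empty)
pos 36: push '['; stack = [
pos 37: ']' matches '['; pop; stack = (empty)
end: stack empty → VALID
Verdict: properly nested → yes

Answer: yes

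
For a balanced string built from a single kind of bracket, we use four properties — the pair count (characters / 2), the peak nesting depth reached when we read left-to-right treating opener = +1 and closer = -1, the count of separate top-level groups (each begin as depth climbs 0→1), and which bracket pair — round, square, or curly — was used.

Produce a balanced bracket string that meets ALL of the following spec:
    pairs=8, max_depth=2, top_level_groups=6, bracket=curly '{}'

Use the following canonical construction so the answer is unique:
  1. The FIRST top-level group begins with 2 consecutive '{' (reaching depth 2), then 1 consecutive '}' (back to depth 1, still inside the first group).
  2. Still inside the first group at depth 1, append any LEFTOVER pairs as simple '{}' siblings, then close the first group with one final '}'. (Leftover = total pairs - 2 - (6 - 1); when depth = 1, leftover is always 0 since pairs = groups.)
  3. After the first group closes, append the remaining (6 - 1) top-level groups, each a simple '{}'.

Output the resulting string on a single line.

Spec: pairs=8 depth=2 groups=6
Leftover pairs = 8 - 2 - (6-1) = 1
First group: deep chain of depth 2 + 1 sibling pairs
Remaining 5 groups: simple '{}' each

Answer: {{}{}}{}{}{}{}{}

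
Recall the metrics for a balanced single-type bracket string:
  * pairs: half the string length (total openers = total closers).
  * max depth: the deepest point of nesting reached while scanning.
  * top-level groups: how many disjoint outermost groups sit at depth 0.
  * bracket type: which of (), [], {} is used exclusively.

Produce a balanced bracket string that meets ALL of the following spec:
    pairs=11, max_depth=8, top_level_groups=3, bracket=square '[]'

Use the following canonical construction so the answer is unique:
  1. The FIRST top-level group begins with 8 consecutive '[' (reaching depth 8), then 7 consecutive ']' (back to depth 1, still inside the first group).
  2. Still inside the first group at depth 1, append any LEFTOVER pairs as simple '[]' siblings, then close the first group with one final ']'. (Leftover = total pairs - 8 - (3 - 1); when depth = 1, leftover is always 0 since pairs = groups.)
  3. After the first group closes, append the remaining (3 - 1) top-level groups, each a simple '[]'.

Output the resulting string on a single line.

Spec: pairs=11 depth=8 groups=3
Leftover pairs = 11 - 8 - (3-1) = 1
First group: deep chain of depth 8 + 1 sibling pairs
Remaining 2 groups: simple '[]' each

Answer: [[[[[[[[]]]]]]][]][][]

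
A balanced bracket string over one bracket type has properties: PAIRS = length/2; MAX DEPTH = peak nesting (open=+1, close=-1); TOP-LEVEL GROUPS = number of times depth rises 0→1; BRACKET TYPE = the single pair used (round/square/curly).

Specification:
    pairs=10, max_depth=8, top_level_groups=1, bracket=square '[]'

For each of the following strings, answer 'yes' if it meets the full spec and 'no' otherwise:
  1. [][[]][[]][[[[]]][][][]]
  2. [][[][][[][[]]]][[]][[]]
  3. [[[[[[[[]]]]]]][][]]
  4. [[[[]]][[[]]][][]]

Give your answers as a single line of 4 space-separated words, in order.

String 1 '[][[]][[]][[[[]]][][][]]': depth seq [1 0 1 2 1 0 1 2 1 0 1 2 3 4 3 2 1 2 1 2 1 2 1 0]
  -> pairs=12 depth=4 groups=4 -> no
String 2 '[][[][][[][[]]]][[]][[]]': depth seq [1 0 1 2 1 2 1 2 3 2 3 4 3 2 1 0 1 2 1 0 1 2 1 0]
  -> pairs=12 depth=4 groups=4 -> no
String 3 '[[[[[[[[]]]]]]][][]]': depth seq [1 2 3 4 5 6 7 8 7 6 5 4 3 2 1 2 1 2 1 0]
  -> pairs=10 depth=8 groups=1 -> yes
String 4 '[[[[]]][[[]]][][]]': depth seq [1 2 3 4 3 2 1 2 3 4 3 2 1 2 1 2 1 0]
  -> pairs=9 depth=4 groups=1 -> no

Answer: no no yes no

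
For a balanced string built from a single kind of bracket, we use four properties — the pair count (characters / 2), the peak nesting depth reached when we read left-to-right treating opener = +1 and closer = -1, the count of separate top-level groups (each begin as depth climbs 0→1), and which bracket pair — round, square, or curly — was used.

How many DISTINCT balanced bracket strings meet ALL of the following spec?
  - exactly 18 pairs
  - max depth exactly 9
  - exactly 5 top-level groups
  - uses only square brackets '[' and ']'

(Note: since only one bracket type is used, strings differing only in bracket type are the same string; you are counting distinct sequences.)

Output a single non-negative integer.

Answer: 360180

Derivation:
Spec: pairs=18 depth=9 groups=5
Count(depth <= 9) = 33168025
Count(depth <= 8) = 32807845
Count(depth == 9) = 33168025 - 32807845 = 360180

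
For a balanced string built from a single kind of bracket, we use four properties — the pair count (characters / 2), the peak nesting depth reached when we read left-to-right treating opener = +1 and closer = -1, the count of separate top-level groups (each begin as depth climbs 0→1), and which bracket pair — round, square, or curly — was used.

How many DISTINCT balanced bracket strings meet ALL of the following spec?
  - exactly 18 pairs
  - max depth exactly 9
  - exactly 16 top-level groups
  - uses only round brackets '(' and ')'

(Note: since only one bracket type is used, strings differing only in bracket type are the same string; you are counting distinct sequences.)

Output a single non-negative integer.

Answer: 0

Derivation:
Spec: pairs=18 depth=9 groups=16
Count(depth <= 9) = 152
Count(depth <= 8) = 152
Count(depth == 9) = 152 - 152 = 0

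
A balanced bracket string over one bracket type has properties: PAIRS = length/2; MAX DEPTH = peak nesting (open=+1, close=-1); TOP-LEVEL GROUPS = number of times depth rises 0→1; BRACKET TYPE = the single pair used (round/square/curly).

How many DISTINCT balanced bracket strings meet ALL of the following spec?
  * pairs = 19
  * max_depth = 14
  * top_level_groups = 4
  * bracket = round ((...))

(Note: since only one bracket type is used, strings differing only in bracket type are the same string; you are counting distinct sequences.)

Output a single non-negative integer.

Spec: pairs=19 depth=14 groups=4
Count(depth <= 14) = 218348996
Count(depth <= 13) = 218347268
Count(depth == 14) = 218348996 - 218347268 = 1728

Answer: 1728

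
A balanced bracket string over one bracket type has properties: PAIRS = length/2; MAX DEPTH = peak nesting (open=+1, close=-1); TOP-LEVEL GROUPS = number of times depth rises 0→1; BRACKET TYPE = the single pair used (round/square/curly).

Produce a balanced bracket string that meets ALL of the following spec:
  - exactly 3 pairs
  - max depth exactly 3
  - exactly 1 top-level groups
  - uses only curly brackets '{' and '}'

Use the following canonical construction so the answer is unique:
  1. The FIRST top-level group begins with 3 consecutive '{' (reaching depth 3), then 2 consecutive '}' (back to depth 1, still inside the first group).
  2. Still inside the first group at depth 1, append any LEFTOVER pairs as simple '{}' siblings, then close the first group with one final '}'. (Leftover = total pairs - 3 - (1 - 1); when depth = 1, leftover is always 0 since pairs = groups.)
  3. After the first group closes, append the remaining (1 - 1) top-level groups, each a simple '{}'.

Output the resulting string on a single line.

Answer: {{{}}}

Derivation:
Spec: pairs=3 depth=3 groups=1
Leftover pairs = 3 - 3 - (1-1) = 0
First group: deep chain of depth 3 + 0 sibling pairs
Remaining 0 groups: simple '{}' each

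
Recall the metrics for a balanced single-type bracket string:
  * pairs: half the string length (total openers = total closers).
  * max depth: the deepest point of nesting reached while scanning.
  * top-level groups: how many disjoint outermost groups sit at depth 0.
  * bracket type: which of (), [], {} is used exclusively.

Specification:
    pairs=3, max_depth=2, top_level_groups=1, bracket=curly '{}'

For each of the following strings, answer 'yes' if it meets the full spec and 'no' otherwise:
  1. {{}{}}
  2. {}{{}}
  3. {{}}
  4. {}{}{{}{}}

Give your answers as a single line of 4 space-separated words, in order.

Answer: yes no no no

Derivation:
String 1 '{{}{}}': depth seq [1 2 1 2 1 0]
  -> pairs=3 depth=2 groups=1 -> yes
String 2 '{}{{}}': depth seq [1 0 1 2 1 0]
  -> pairs=3 depth=2 groups=2 -> no
String 3 '{{}}': depth seq [1 2 1 0]
  -> pairs=2 depth=2 groups=1 -> no
String 4 '{}{}{{}{}}': depth seq [1 0 1 0 1 2 1 2 1 0]
  -> pairs=5 depth=2 groups=3 -> no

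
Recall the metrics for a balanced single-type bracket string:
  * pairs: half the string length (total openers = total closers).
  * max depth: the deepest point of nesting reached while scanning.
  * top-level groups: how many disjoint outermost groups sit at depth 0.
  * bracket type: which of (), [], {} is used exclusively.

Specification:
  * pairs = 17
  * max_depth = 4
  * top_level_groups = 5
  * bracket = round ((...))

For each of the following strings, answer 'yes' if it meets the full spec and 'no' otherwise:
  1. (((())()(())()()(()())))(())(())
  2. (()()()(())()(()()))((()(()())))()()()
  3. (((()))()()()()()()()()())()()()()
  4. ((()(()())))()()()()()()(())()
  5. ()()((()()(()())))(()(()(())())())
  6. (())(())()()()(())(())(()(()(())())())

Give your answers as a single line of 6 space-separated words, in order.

String 1 '(((())()(())()()(()())))(())(())': depth seq [1 2 3 4 3 2 3 2 3 4 3 2 3 2 3 2 3 4 3 4 3 2 1 0 1 2 1 0 1 2 1 0]
  -> pairs=16 depth=4 groups=3 -> no
String 2 '(()()()(())()(()()))((()(()())))()()()': depth seq [1 2 1 2 1 2 1 2 3 2 1 2 1 2 3 2 3 2 1 0 1 2 3 2 3 4 3 4 3 2 1 0 1 0 1 0 1 0]
  -> pairs=19 depth=4 groups=5 -> no
String 3 '(((()))()()()()()()()()())()()()()': depth seq [1 2 3 4 3 2 1 2 1 2 1 2 1 2 1 2 1 2 1 2 1 2 1 2 1 0 1 0 1 0 1 0 1 0]
  -> pairs=17 depth=4 groups=5 -> yes
String 4 '((()(()())))()()()()()()(())()': depth seq [1 2 3 2 3 4 3 4 3 2 1 0 1 0 1 0 1 0 1 0 1 0 1 0 1 2 1 0 1 0]
  -> pairs=15 depth=4 groups=9 -> no
String 5 '()()((()()(()())))(()(()(())())())': depth seq [1 0 1 0 1 2 3 2 3 2 3 4 3 4 3 2 1 0 1 2 1 2 3 2 3 4 3 2 3 2 1 2 1 0]
  -> pairs=17 depth=4 groups=4 -> no
String 6 '(())(())()()()(())(())(()(()(())())())': depth seq [1 2 1 0 1 2 1 0 1 0 1 0 1 0 1 2 1 0 1 2 1 0 1 2 1 2 3 2 3 4 3 2 3 2 1 2 1 0]
  -> pairs=19 depth=4 groups=8 -> no

Answer: no no yes no no no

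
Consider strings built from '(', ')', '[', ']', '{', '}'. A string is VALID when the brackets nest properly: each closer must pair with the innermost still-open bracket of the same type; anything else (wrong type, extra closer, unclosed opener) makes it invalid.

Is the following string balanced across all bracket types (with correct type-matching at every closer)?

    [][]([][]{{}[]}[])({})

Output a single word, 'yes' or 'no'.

Answer: yes

Derivation:
pos 0: push '['; stack = [
pos 1: ']' matches '['; pop; stack = (empty)
pos 2: push '['; stack = [
pos 3: ']' matches '['; pop; stack = (empty)
pos 4: push '('; stack = (
pos 5: push '['; stack = ([
pos 6: ']' matches '['; pop; stack = (
pos 7: push '['; stack = ([
pos 8: ']' matches '['; pop; stack = (
pos 9: push '{'; stack = ({
pos 10: push '{'; stack = ({{
pos 11: '}' matches '{'; pop; stack = ({
pos 12: push '['; stack = ({[
pos 13: ']' matches '['; pop; stack = ({
pos 14: '}' matches '{'; pop; stack = (
pos 15: push '['; stack = ([
pos 16: ']' matches '['; pop; stack = (
pos 17: ')' matches '('; pop; stack = (empty)
pos 18: push '('; stack = (
pos 19: push '{'; stack = ({
pos 20: '}' matches '{'; pop; stack = (
pos 21: ')' matches '('; pop; stack = (empty)
end: stack empty → VALID
Verdict: properly nested → yes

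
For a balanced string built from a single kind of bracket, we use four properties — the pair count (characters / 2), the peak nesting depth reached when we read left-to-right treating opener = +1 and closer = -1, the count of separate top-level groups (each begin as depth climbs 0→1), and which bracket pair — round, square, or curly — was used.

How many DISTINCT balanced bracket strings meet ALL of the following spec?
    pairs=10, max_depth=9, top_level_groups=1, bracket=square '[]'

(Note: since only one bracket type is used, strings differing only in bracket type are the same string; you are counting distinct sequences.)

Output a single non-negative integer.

Spec: pairs=10 depth=9 groups=1
Count(depth <= 9) = 4861
Count(depth <= 8) = 4846
Count(depth == 9) = 4861 - 4846 = 15

Answer: 15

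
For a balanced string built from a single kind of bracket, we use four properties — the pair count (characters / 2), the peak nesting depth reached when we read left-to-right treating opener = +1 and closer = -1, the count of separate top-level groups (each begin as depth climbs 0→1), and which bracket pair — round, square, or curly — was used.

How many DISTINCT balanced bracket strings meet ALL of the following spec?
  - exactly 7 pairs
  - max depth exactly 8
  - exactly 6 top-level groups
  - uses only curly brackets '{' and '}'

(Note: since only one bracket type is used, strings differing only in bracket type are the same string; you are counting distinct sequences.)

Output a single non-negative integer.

Spec: pairs=7 depth=8 groups=6
Count(depth <= 8) = 6
Count(depth <= 7) = 6
Count(depth == 8) = 6 - 6 = 0

Answer: 0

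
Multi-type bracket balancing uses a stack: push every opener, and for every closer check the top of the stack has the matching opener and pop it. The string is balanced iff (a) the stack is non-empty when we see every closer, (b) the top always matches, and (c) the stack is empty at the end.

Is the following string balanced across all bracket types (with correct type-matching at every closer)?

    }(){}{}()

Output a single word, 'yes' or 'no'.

pos 0: saw closer '}' but stack is empty → INVALID
Verdict: unmatched closer '}' at position 0 → no

Answer: no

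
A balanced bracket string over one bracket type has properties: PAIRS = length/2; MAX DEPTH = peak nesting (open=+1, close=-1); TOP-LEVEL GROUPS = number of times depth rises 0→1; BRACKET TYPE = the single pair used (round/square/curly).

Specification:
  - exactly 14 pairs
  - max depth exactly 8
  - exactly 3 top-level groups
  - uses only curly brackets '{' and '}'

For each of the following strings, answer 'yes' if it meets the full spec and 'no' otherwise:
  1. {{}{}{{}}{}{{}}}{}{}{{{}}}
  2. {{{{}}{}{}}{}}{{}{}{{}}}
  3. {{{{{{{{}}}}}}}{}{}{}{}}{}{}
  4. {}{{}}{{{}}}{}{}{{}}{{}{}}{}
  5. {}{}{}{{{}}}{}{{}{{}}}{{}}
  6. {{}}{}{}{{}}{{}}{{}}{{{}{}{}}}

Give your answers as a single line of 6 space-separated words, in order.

Answer: no no yes no no no

Derivation:
String 1 '{{}{}{{}}{}{{}}}{}{}{{{}}}': depth seq [1 2 1 2 1 2 3 2 1 2 1 2 3 2 1 0 1 0 1 0 1 2 3 2 1 0]
  -> pairs=13 depth=3 groups=4 -> no
String 2 '{{{{}}{}{}}{}}{{}{}{{}}}': depth seq [1 2 3 4 3 2 3 2 3 2 1 2 1 0 1 2 1 2 1 2 3 2 1 0]
  -> pairs=12 depth=4 groups=2 -> no
String 3 '{{{{{{{{}}}}}}}{}{}{}{}}{}{}': depth seq [1 2 3 4 5 6 7 8 7 6 5 4 3 2 1 2 1 2 1 2 1 2 1 0 1 0 1 0]
  -> pairs=14 depth=8 groups=3 -> yes
String 4 '{}{{}}{{{}}}{}{}{{}}{{}{}}{}': depth seq [1 0 1 2 1 0 1 2 3 2 1 0 1 0 1 0 1 2 1 0 1 2 1 2 1 0 1 0]
  -> pairs=14 depth=3 groups=8 -> no
String 5 '{}{}{}{{{}}}{}{{}{{}}}{{}}': depth seq [1 0 1 0 1 0 1 2 3 2 1 0 1 0 1 2 1 2 3 2 1 0 1 2 1 0]
  -> pairs=13 depth=3 groups=7 -> no
String 6 '{{}}{}{}{{}}{{}}{{}}{{{}{}{}}}': depth seq [1 2 1 0 1 0 1 0 1 2 1 0 1 2 1 0 1 2 1 0 1 2 3 2 3 2 3 2 1 0]
  -> pairs=15 depth=3 groups=7 -> no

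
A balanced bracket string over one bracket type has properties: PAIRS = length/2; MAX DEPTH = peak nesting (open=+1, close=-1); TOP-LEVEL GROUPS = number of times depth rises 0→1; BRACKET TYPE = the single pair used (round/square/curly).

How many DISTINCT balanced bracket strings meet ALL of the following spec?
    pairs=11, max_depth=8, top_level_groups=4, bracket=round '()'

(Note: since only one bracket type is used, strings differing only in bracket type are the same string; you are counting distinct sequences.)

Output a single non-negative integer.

Spec: pairs=11 depth=8 groups=4
Count(depth <= 8) = 7072
Count(depth <= 7) = 7068
Count(depth == 8) = 7072 - 7068 = 4

Answer: 4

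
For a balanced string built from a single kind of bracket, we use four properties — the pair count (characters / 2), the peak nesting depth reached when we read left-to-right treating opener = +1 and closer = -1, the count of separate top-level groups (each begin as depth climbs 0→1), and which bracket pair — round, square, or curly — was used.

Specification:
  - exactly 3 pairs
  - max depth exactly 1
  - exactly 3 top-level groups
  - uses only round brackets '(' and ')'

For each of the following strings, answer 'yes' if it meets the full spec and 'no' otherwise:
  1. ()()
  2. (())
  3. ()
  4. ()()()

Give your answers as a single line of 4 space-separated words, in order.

String 1 '()()': depth seq [1 0 1 0]
  -> pairs=2 depth=1 groups=2 -> no
String 2 '(())': depth seq [1 2 1 0]
  -> pairs=2 depth=2 groups=1 -> no
String 3 '()': depth seq [1 0]
  -> pairs=1 depth=1 groups=1 -> no
String 4 '()()()': depth seq [1 0 1 0 1 0]
  -> pairs=3 depth=1 groups=3 -> yes

Answer: no no no yes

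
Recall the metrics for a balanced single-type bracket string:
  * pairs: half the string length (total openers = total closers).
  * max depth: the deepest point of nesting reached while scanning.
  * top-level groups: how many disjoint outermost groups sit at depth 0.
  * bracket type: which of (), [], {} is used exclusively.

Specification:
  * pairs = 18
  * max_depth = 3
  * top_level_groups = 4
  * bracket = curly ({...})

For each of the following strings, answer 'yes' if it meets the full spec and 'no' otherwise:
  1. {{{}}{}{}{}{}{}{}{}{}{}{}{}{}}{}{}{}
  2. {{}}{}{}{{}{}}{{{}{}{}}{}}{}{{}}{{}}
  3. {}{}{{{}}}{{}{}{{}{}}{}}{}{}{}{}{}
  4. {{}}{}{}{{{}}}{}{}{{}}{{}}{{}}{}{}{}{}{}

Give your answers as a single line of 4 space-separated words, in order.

String 1 '{{{}}{}{}{}{}{}{}{}{}{}{}{}{}}{}{}{}': depth seq [1 2 3 2 1 2 1 2 1 2 1 2 1 2 1 2 1 2 1 2 1 2 1 2 1 2 1 2 1 0 1 0 1 0 1 0]
  -> pairs=18 depth=3 groups=4 -> yes
String 2 '{{}}{}{}{{}{}}{{{}{}{}}{}}{}{{}}{{}}': depth seq [1 2 1 0 1 0 1 0 1 2 1 2 1 0 1 2 3 2 3 2 3 2 1 2 1 0 1 0 1 2 1 0 1 2 1 0]
  -> pairs=18 depth=3 groups=8 -> no
String 3 '{}{}{{{}}}{{}{}{{}{}}{}}{}{}{}{}{}': depth seq [1 0 1 0 1 2 3 2 1 0 1 2 1 2 1 2 3 2 3 2 1 2 1 0 1 0 1 0 1 0 1 0 1 0]
  -> pairs=17 depth=3 groups=9 -> no
String 4 '{{}}{}{}{{{}}}{}{}{{}}{{}}{{}}{}{}{}{}{}': depth seq [1 2 1 0 1 0 1 0 1 2 3 2 1 0 1 0 1 0 1 2 1 0 1 2 1 0 1 2 1 0 1 0 1 0 1 0 1 0 1 0]
  -> pairs=20 depth=3 groups=14 -> no

Answer: yes no no no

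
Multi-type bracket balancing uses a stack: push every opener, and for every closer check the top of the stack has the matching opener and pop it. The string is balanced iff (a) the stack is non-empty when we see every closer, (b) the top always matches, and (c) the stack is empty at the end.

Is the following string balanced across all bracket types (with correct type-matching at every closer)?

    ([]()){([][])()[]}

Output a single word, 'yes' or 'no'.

Answer: yes

Derivation:
pos 0: push '('; stack = (
pos 1: push '['; stack = ([
pos 2: ']' matches '['; pop; stack = (
pos 3: push '('; stack = ((
pos 4: ')' matches '('; pop; stack = (
pos 5: ')' matches '('; pop; stack = (empty)
pos 6: push '{'; stack = {
pos 7: push '('; stack = {(
pos 8: push '['; stack = {([
pos 9: ']' matches '['; pop; stack = {(
pos 10: push '['; stack = {([
pos 11: ']' matches '['; pop; stack = {(
pos 12: ')' matches '('; pop; stack = {
pos 13: push '('; stack = {(
pos 14: ')' matches '('; pop; stack = {
pos 15: push '['; stack = {[
pos 16: ']' matches '['; pop; stack = {
pos 17: '}' matches '{'; pop; stack = (empty)
end: stack empty → VALID
Verdict: properly nested → yes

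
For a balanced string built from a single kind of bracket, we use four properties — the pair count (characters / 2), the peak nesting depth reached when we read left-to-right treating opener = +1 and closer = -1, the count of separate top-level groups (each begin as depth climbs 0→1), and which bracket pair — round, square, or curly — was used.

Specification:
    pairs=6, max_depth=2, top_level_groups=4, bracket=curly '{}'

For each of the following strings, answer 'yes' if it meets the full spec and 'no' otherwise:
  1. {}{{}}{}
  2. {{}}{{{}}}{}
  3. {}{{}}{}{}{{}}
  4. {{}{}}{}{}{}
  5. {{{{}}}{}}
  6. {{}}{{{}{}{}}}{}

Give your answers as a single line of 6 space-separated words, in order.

String 1 '{}{{}}{}': depth seq [1 0 1 2 1 0 1 0]
  -> pairs=4 depth=2 groups=3 -> no
String 2 '{{}}{{{}}}{}': depth seq [1 2 1 0 1 2 3 2 1 0 1 0]
  -> pairs=6 depth=3 groups=3 -> no
String 3 '{}{{}}{}{}{{}}': depth seq [1 0 1 2 1 0 1 0 1 0 1 2 1 0]
  -> pairs=7 depth=2 groups=5 -> no
String 4 '{{}{}}{}{}{}': depth seq [1 2 1 2 1 0 1 0 1 0 1 0]
  -> pairs=6 depth=2 groups=4 -> yes
String 5 '{{{{}}}{}}': depth seq [1 2 3 4 3 2 1 2 1 0]
  -> pairs=5 depth=4 groups=1 -> no
String 6 '{{}}{{{}{}{}}}{}': depth seq [1 2 1 0 1 2 3 2 3 2 3 2 1 0 1 0]
  -> pairs=8 depth=3 groups=3 -> no

Answer: no no no yes no no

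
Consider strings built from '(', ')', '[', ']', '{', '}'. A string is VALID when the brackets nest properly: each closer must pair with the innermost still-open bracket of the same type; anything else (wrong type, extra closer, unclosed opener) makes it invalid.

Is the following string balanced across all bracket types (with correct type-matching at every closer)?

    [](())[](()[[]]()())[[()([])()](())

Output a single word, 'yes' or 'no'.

pos 0: push '['; stack = [
pos 1: ']' matches '['; pop; stack = (empty)
pos 2: push '('; stack = (
pos 3: push '('; stack = ((
pos 4: ')' matches '('; pop; stack = (
pos 5: ')' matches '('; pop; stack = (empty)
pos 6: push '['; stack = [
pos 7: ']' matches '['; pop; stack = (empty)
pos 8: push '('; stack = (
pos 9: push '('; stack = ((
pos 10: ')' matches '('; pop; stack = (
pos 11: push '['; stack = ([
pos 12: push '['; stack = ([[
pos 13: ']' matches '['; pop; stack = ([
pos 14: ']' matches '['; pop; stack = (
pos 15: push '('; stack = ((
pos 16: ')' matches '('; pop; stack = (
pos 17: push '('; stack = ((
pos 18: ')' matches '('; pop; stack = (
pos 19: ')' matches '('; pop; stack = (empty)
pos 20: push '['; stack = [
pos 21: push '['; stack = [[
pos 22: push '('; stack = [[(
pos 23: ')' matches '('; pop; stack = [[
pos 24: push '('; stack = [[(
pos 25: push '['; stack = [[([
pos 26: ']' matches '['; pop; stack = [[(
pos 27: ')' matches '('; pop; stack = [[
pos 28: push '('; stack = [[(
pos 29: ')' matches '('; pop; stack = [[
pos 30: ']' matches '['; pop; stack = [
pos 31: push '('; stack = [(
pos 32: push '('; stack = [((
pos 33: ')' matches '('; pop; stack = [(
pos 34: ')' matches '('; pop; stack = [
end: stack still non-empty ([) → INVALID
Verdict: unclosed openers at end: [ → no

Answer: no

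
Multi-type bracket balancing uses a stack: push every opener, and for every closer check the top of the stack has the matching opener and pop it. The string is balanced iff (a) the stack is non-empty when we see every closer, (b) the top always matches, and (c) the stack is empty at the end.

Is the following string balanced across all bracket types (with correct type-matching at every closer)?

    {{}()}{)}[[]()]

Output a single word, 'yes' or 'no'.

pos 0: push '{'; stack = {
pos 1: push '{'; stack = {{
pos 2: '}' matches '{'; pop; stack = {
pos 3: push '('; stack = {(
pos 4: ')' matches '('; pop; stack = {
pos 5: '}' matches '{'; pop; stack = (empty)
pos 6: push '{'; stack = {
pos 7: saw closer ')' but top of stack is '{' (expected '}') → INVALID
Verdict: type mismatch at position 7: ')' closes '{' → no

Answer: no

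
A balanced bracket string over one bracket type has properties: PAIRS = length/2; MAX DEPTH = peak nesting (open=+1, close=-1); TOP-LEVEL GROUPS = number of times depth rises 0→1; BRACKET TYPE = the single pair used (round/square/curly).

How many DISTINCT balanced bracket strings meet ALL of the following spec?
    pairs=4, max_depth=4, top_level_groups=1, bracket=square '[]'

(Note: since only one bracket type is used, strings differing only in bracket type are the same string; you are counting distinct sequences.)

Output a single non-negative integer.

Answer: 1

Derivation:
Spec: pairs=4 depth=4 groups=1
Count(depth <= 4) = 5
Count(depth <= 3) = 4
Count(depth == 4) = 5 - 4 = 1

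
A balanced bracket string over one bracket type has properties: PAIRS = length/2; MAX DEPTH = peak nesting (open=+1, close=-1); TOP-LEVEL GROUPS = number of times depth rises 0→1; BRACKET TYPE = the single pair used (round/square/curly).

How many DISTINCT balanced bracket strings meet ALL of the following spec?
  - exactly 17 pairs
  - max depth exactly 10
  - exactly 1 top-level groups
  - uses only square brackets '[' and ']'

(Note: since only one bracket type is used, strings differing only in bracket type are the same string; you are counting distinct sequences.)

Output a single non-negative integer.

Spec: pairs=17 depth=10 groups=1
Count(depth <= 10) = 34818270
Count(depth <= 9) = 33602822
Count(depth == 10) = 34818270 - 33602822 = 1215448

Answer: 1215448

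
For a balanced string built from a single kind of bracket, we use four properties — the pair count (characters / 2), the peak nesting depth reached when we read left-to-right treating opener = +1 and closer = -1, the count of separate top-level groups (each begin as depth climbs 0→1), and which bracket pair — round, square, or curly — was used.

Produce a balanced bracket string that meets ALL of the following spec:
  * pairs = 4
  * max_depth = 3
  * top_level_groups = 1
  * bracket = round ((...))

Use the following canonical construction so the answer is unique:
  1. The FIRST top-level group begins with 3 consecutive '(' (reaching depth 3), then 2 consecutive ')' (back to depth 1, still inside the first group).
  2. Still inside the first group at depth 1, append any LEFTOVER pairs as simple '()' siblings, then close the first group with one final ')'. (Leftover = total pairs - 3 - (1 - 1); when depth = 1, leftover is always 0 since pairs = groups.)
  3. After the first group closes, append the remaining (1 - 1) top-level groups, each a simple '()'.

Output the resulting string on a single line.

Spec: pairs=4 depth=3 groups=1
Leftover pairs = 4 - 3 - (1-1) = 1
First group: deep chain of depth 3 + 1 sibling pairs
Remaining 0 groups: simple '()' each

Answer: ((())())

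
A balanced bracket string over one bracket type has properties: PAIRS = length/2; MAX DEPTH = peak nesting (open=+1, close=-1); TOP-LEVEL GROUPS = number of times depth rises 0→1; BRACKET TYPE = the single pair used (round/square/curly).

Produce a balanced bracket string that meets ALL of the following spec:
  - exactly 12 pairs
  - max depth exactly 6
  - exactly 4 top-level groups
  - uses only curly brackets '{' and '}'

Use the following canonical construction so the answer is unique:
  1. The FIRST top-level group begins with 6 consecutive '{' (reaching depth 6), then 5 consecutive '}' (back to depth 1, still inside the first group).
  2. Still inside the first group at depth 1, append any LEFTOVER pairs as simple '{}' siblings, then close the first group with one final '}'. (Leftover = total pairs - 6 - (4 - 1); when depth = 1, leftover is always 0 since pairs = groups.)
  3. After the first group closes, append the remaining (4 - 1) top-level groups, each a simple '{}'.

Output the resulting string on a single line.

Spec: pairs=12 depth=6 groups=4
Leftover pairs = 12 - 6 - (4-1) = 3
First group: deep chain of depth 6 + 3 sibling pairs
Remaining 3 groups: simple '{}' each

Answer: {{{{{{}}}}}{}{}{}}{}{}{}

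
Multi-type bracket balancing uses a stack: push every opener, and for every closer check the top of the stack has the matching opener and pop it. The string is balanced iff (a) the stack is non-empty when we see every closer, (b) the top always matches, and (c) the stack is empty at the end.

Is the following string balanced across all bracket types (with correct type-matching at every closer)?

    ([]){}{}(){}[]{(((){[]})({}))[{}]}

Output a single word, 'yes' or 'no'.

pos 0: push '('; stack = (
pos 1: push '['; stack = ([
pos 2: ']' matches '['; pop; stack = (
pos 3: ')' matches '('; pop; stack = (empty)
pos 4: push '{'; stack = {
pos 5: '}' matches '{'; pop; stack = (empty)
pos 6: push '{'; stack = {
pos 7: '}' matches '{'; pop; stack = (empty)
pos 8: push '('; stack = (
pos 9: ')' matches '('; pop; stack = (empty)
pos 10: push '{'; stack = {
pos 11: '}' matches '{'; pop; stack = (empty)
pos 12: push '['; stack = [
pos 13: ']' matches '['; pop; stack = (empty)
pos 14: push '{'; stack = {
pos 15: push '('; stack = {(
pos 16: push '('; stack = {((
pos 17: push '('; stack = {(((
pos 18: ')' matches '('; pop; stack = {((
pos 19: push '{'; stack = {(({
pos 20: push '['; stack = {(({[
pos 21: ']' matches '['; pop; stack = {(({
pos 22: '}' matches '{'; pop; stack = {((
pos 23: ')' matches '('; pop; stack = {(
pos 24: push '('; stack = {((
pos 25: push '{'; stack = {(({
pos 26: '}' matches '{'; pop; stack = {((
pos 27: ')' matches '('; pop; stack = {(
pos 28: ')' matches '('; pop; stack = {
pos 29: push '['; stack = {[
pos 30: push '{'; stack = {[{
pos 31: '}' matches '{'; pop; stack = {[
pos 32: ']' matches '['; pop; stack = {
pos 33: '}' matches '{'; pop; stack = (empty)
end: stack empty → VALID
Verdict: properly nested → yes

Answer: yes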